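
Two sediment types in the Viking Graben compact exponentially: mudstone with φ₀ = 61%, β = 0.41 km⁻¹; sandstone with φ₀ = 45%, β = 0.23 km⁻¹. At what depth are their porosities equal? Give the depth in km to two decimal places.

1.69 km

Set φ₀ₐ e^(−βₐd) = φ₀ᵦ e^(−βᵦd) ⇒ ln(φ₀ₐ/φ₀ᵦ) = (βₐ − βᵦ)·d
d = ln(0.61/0.45) / (0.41 − 0.23) = 0.3042 / 0.18 = 1.690 km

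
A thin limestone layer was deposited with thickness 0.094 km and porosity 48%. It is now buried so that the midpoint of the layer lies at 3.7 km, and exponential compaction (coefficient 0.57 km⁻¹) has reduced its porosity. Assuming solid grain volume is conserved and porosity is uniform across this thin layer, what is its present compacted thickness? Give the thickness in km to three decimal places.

0.052 km

Porosity at 3.7 km: n = 0.48·exp(−0.57×3.7) = 0.0583
Solid-volume conservation: h(1−n) = h₀(1−n₀) ⇒ h = h₀·(1−n₀)/(1−n)
h = 0.094 × (1 − 0.48)/(1 − 0.0583) = 0.094 × 0.5522 = 0.0519 km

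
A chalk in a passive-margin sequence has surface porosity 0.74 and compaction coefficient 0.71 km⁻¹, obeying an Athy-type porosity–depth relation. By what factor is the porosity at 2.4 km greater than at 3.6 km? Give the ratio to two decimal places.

2.34

φ(z₁)/φ(z₂) = e^(−β·z₁)/e^(−β·z₂) = e^{β(z₂−z₁)}
= exp(0.71 × 1.2) = exp(0.852) = 2.3443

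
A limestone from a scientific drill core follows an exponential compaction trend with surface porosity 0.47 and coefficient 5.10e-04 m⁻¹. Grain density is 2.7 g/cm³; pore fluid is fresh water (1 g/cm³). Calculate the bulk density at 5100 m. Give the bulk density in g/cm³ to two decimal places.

Working in km (1 km = 1000 m; β in km⁻¹ = β in m⁻¹ × 1000):
Porosity at depth: φ = 0.47·exp(−0.51×5.1) = 0.47×0.0742 = 0.0349
Bulk density: ρ_b = (1−φ)ρ_g + φ·ρ_f = 0.9651×2.7 + 0.0349×1
       = 2.606 + 0.035 = 2.641 g/cm³

2.64 g/cm³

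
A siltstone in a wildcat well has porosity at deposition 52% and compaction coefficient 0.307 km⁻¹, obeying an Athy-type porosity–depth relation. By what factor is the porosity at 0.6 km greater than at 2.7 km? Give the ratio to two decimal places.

n(z₁)/n(z₂) = e^(−c·z₁)/e^(−c·z₂) = e^{c(z₂−z₁)}
= exp(0.307 × 2.1) = exp(0.6447) = 1.9054

1.91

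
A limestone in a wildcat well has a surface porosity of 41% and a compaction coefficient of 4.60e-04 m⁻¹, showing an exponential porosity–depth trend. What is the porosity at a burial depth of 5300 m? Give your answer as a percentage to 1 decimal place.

3.6%

Working in km (1 km = 1000 m; k in km⁻¹ = k in m⁻¹ × 1000):
n = n₀·exp(−k·Z) = 0.41 × exp(−0.46 × 5.3) = 0.41 × exp(−2.438)
  = 0.41 × 0.0873 = 0.0358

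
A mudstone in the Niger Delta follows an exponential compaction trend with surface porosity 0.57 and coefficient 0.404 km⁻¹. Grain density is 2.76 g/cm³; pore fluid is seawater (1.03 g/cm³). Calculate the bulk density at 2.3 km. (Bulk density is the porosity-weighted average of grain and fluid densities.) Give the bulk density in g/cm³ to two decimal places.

Porosity at depth: n = 0.57·exp(−0.404×2.3) = 0.57×0.3949 = 0.2251
Bulk density: ρ_b = (1−n)ρ_g + n·ρ_f = 0.7749×2.76 + 0.2251×1.03
       = 2.139 + 0.232 = 2.371 g/cm³

2.37 g/cm³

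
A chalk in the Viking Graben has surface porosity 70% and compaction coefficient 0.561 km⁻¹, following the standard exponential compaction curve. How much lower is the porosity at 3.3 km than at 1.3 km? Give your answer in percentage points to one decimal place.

22.8 percentage points

phi(1.3) = 0.7·e^(−0.561×1.3) = 0.3376
phi(3.3) = 0.7·e^(−0.561×3.3) = 0.1099
Δphi = 0.3376 − 0.1099 = 0.2276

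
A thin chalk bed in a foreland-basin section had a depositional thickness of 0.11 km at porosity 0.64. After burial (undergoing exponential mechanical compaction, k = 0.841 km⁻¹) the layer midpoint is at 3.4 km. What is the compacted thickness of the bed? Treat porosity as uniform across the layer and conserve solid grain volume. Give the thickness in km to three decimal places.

Porosity at 3.4 km: φ = 0.64·exp(−0.841×3.4) = 0.0367
Solid-volume conservation: h(1−φ) = h₀(1−φ₀) ⇒ h = h₀·(1−φ₀)/(1−φ)
h = 0.11 × (1 − 0.64)/(1 − 0.0367) = 0.11 × 0.3737 = 0.0411 km

0.041 km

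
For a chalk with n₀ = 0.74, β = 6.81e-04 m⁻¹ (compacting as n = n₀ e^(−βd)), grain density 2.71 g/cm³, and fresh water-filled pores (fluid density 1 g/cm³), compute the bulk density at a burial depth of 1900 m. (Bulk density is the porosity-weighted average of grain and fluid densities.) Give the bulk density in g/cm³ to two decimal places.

Working in km (1 km = 1000 m; β in km⁻¹ = β in m⁻¹ × 1000):
Porosity at depth: n = 0.74·exp(−0.681×1.9) = 0.74×0.2742 = 0.2029
Bulk density: ρ_b = (1−n)ρ_g + n·ρ_f = 0.7971×2.71 + 0.2029×1
       = 2.160 + 0.203 = 2.363 g/cm³

2.36 g/cm³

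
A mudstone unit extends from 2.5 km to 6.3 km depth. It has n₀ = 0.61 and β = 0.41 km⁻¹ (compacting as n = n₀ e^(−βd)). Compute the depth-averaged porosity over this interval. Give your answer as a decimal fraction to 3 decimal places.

0.111

⟨n⟩ = (1/(d₂−d₁)) ∫ n₀ e^(−βd) dd = n₀·(e^(−β·d₁) − e^(−β·d₂)) / (β·(d₂−d₁))
e^(−0.41×2.5) = 0.3588; e^(−0.41×6.3) = 0.0755
⟨n⟩ = 0.61 × (0.3588 − 0.0755) / (0.41 × 3.8) = 0.61 × 0.1818 = 0.1109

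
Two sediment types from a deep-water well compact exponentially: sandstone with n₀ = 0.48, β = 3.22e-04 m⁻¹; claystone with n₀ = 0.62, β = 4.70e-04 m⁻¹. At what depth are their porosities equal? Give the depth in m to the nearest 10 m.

Working in km (1 km = 1000 m; β in km⁻¹ = β in m⁻¹ × 1000):
Set n₀ₐ e^(−βₐd) = n₀ᵦ e^(−βᵦd) ⇒ ln(n₀ₐ/n₀ᵦ) = (βₐ − βᵦ)·d
d = ln(0.48/0.62) / (0.322 − 0.47) = -0.2559 / -0.148 = 1.729 km

1730 m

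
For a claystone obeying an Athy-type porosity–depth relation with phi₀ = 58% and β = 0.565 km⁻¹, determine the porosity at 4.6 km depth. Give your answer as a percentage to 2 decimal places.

phi = phi₀·exp(−β·Z) = 0.58 × exp(−0.565 × 4.6) = 0.58 × exp(−2.599)
  = 0.58 × 0.0743 = 0.0431

4.31%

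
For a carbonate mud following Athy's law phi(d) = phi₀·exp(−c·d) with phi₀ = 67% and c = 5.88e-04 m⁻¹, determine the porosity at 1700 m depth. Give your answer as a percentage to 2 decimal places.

24.66%

Working in km (1 km = 1000 m; c in km⁻¹ = c in m⁻¹ × 1000):
phi = phi₀·exp(−c·d) = 0.67 × exp(−0.588 × 1.7) = 0.67 × exp(−0.9996)
  = 0.67 × 0.3680 = 0.2466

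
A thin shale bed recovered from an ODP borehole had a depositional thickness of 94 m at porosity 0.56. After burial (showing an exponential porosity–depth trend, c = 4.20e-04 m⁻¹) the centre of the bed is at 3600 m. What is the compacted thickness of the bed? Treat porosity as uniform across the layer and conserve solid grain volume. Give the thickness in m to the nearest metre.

47 m

Working in km (1 km = 1000 m; c in km⁻¹ = c in m⁻¹ × 1000):
Porosity at 3.6 km: phi = 0.56·exp(−0.42×3.6) = 0.1235
Solid-volume conservation: h(1−phi) = h₀(1−phi₀) ⇒ h = h₀·(1−phi₀)/(1−phi)
h = 0.094 × (1 − 0.56)/(1 − 0.1235) = 0.094 × 0.5020 = 0.0472 km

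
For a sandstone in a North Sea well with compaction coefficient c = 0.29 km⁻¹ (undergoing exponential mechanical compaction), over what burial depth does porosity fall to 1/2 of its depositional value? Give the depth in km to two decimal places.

φ/φ₀ = 1/2 ⇒ exp(−c·Z) = 1/2 ⇒ Z = ln(2) / c
Z = 0.6931 / 0.29 = 2.390 km

2.39 km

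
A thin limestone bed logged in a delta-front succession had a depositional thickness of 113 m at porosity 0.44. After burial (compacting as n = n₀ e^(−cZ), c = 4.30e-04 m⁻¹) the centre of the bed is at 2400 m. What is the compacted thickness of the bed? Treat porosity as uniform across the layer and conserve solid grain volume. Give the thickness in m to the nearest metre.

75 m

Working in km (1 km = 1000 m; c in km⁻¹ = c in m⁻¹ × 1000):
Porosity at 2.4 km: n = 0.44·exp(−0.43×2.4) = 0.1568
Solid-volume conservation: h(1−n) = h₀(1−n₀) ⇒ h = h₀·(1−n₀)/(1−n)
h = 0.113 × (1 − 0.44)/(1 − 0.1568) = 0.113 × 0.6641 = 0.0750 km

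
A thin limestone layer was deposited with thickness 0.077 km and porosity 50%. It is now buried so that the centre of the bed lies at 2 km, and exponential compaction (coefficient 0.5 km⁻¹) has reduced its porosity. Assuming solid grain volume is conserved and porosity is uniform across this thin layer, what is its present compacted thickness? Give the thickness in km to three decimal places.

Porosity at 2 km: phi = 0.5·exp(−0.5×2) = 0.1839
Solid-volume conservation: h(1−phi) = h₀(1−phi₀) ⇒ h = h₀·(1−phi₀)/(1−phi)
h = 0.077 × (1 − 0.5)/(1 − 0.1839) = 0.077 × 0.6127 = 0.0472 km

0.047 km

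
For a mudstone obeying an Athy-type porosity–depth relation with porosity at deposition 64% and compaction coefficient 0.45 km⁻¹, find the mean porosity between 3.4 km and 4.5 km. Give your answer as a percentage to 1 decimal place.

10.9%

⟨phi⟩ = (1/(z₂−z₁)) ∫ phi₀ e^(−kz) dz = phi₀·(e^(−k·z₁) − e^(−k·z₂)) / (k·(z₂−z₁))
e^(−0.45×3.4) = 0.2165; e^(−0.45×4.5) = 0.1320
⟨phi⟩ = 0.64 × (0.2165 − 0.1320) / (0.45 × 1.1) = 0.64 × 0.1708 = 0.1093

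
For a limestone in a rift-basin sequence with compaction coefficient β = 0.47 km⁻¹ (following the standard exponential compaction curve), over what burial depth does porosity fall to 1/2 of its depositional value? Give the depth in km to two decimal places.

1.47 km

phi/phi₀ = 1/2 ⇒ exp(−β·d) = 1/2 ⇒ d = ln(2) / β
d = 0.6931 / 0.47 = 1.475 km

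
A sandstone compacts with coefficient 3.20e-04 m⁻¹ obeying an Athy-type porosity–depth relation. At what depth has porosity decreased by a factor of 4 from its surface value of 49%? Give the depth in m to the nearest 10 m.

4330 m

Working in km (1 km = 1000 m; β in km⁻¹ = β in m⁻¹ × 1000):
n/n₀ = 1/4 ⇒ exp(−β·z) = 1/4 ⇒ z = ln(4) / β
z = 1.3863 / 0.32 = 4.332 km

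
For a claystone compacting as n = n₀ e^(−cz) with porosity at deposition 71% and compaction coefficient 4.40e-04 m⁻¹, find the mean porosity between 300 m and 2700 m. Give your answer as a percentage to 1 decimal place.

38.4%

Working in km (1 km = 1000 m; c in km⁻¹ = c in m⁻¹ × 1000):
⟨n⟩ = (1/(z₂−z₁)) ∫ n₀ e^(−cz) dz = n₀·(e^(−c·z₁) − e^(−c·z₂)) / (c·(z₂−z₁))
e^(−0.44×0.3) = 0.8763; e^(−0.44×2.7) = 0.3048
⟨n⟩ = 0.71 × (0.8763 − 0.3048) / (0.44 × 2.4) = 0.71 × 0.5412 = 0.3843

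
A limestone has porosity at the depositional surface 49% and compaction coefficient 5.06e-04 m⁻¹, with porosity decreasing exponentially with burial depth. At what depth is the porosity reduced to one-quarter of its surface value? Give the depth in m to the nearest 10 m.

2740 m

Working in km (1 km = 1000 m; c in km⁻¹ = c in m⁻¹ × 1000):
n/n₀ = 1/4 ⇒ exp(−c·d) = 1/4 ⇒ d = ln(4) / c
d = 1.3863 / 0.506 = 2.740 km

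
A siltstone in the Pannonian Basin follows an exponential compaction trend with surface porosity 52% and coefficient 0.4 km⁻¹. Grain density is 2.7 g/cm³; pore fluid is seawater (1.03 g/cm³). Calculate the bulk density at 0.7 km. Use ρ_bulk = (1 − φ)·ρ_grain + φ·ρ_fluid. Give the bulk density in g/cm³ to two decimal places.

2.04 g/cm³

Porosity at depth: n = 0.52·exp(−0.4×0.7) = 0.52×0.7558 = 0.3930
Bulk density: ρ_b = (1−n)ρ_g + n·ρ_f = 0.6070×2.7 + 0.3930×1.03
       = 1.639 + 0.405 = 2.044 g/cm³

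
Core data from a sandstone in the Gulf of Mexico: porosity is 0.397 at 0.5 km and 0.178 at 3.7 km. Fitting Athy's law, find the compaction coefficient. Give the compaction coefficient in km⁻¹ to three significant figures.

0.251 km⁻¹

Athy: φ(Z) = φ₀ e^(−βZ) ⇒ φ₁/φ₂ = e^{β(Z₂−Z₁)} ⇒ β = ln(φ₁/φ₂)/(Z₂−Z₁)
β = ln(0.397/0.178) / (3.7 − 0.5) = ln(2.23) / 3.2 = 0.8022 / 3.2 = 0.2507 km⁻¹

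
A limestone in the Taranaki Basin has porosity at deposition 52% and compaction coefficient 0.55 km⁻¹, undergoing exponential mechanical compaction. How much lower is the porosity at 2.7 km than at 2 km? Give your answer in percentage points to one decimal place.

φ(2) = 0.52·e^(−0.55×2) = 0.1731
φ(2.7) = 0.52·e^(−0.55×2.7) = 0.1178
Δφ = 0.1731 − 0.1178 = 0.0553

5.5 percentage points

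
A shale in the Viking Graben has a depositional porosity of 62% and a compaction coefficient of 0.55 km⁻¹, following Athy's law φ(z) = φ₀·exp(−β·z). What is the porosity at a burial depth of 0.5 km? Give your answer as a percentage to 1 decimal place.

φ = φ₀·exp(−β·z) = 0.62 × exp(−0.55 × 0.5) = 0.62 × exp(−0.275)
  = 0.62 × 0.7596 = 0.4709

47.1%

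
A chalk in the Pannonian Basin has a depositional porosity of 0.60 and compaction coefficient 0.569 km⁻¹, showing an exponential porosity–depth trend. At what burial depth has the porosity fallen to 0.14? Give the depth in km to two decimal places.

Invert Athy's law: z = ln(n₀/n) / c
z = ln(0.6/0.14) / 0.569 = ln(4.286) / 0.569 = 1.4553 / 0.569 = 2.558 km

2.56 km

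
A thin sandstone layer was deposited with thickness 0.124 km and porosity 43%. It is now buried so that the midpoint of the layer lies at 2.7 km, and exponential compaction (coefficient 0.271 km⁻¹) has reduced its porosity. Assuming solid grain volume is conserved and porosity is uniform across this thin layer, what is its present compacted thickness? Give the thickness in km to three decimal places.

0.089 km

Porosity at 2.7 km: φ = 0.43·exp(−0.271×2.7) = 0.2069
Solid-volume conservation: h(1−φ) = h₀(1−φ₀) ⇒ h = h₀·(1−φ₀)/(1−φ)
h = 0.124 × (1 − 0.43)/(1 − 0.2069) = 0.124 × 0.7187 = 0.0891 km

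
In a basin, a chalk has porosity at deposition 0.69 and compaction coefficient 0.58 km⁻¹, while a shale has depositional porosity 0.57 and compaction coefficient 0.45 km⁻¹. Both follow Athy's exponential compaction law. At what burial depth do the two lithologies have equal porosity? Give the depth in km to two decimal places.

1.47 km

Set φ₀ₐ e^(−kₐz) = φ₀ᵦ e^(−kᵦz) ⇒ ln(φ₀ₐ/φ₀ᵦ) = (kₐ − kᵦ)·z
z = ln(0.69/0.57) / (0.58 − 0.45) = 0.1911 / 0.13 = 1.470 km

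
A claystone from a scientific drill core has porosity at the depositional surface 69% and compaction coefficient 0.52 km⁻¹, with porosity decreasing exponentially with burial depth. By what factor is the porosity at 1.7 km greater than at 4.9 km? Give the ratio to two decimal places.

5.28

phi(Z₁)/phi(Z₂) = e^(−k·Z₁)/e^(−k·Z₂) = e^{k(Z₂−Z₁)}
= exp(0.52 × 3.2) = exp(1.664) = 5.2804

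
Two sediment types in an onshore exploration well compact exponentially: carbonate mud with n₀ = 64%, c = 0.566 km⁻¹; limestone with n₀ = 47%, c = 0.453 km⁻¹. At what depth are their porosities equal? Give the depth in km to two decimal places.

2.73 km

Set n₀ₐ e^(−cₐZ) = n₀ᵦ e^(−cᵦZ) ⇒ ln(n₀ₐ/n₀ᵦ) = (cₐ − cᵦ)·Z
Z = ln(0.64/0.47) / (0.566 − 0.453) = 0.3087 / 0.113 = 2.732 km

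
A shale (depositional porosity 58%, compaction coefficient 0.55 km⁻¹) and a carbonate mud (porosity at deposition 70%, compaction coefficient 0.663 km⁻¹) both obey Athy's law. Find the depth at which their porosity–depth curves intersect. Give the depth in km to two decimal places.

1.66 km

Set n₀ₐ e^(−kₐZ) = n₀ᵦ e^(−kᵦZ) ⇒ ln(n₀ₐ/n₀ᵦ) = (kₐ − kᵦ)·Z
Z = ln(0.58/0.7) / (0.55 − 0.663) = -0.1881 / -0.113 = 1.664 km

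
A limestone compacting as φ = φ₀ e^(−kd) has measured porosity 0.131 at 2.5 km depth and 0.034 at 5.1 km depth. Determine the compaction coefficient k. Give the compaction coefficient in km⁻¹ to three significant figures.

0.519 km⁻¹

Athy: φ(d) = φ₀ e^(−kd) ⇒ φ₁/φ₂ = e^{k(d₂−d₁)} ⇒ k = ln(φ₁/φ₂)/(d₂−d₁)
k = ln(0.131/0.034) / (5.1 − 2.5) = ln(3.853) / 2.6 = 1.3488 / 2.6 = 0.5188 km⁻¹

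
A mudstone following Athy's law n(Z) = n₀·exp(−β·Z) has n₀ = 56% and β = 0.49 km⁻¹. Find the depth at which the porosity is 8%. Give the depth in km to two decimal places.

3.97 km

Invert Athy's law: Z = ln(n₀/n) / β
Z = ln(0.56/0.08) / 0.49 = ln(7) / 0.49 = 1.9459 / 0.49 = 3.971 km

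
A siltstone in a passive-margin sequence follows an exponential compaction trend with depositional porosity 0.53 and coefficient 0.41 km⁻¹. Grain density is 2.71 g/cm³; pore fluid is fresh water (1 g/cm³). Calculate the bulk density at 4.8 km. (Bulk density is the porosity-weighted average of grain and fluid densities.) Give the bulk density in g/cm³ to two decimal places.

Porosity at depth: φ = 0.53·exp(−0.41×4.8) = 0.53×0.1397 = 0.0741
Bulk density: ρ_b = (1−φ)ρ_g + φ·ρ_f = 0.9259×2.71 + 0.0741×1
       = 2.509 + 0.074 = 2.583 g/cm³

2.58 g/cm³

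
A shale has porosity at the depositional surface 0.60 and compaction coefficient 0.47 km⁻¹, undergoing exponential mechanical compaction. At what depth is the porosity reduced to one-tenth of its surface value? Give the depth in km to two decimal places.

4.90 km

φ/φ₀ = 1/10 ⇒ exp(−k·d) = 1/10 ⇒ d = ln(10) / k
d = 2.3026 / 0.47 = 4.899 km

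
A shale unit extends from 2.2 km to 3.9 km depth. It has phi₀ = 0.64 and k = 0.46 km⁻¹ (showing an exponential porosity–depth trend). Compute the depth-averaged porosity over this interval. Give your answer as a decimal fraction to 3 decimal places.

0.161

⟨phi⟩ = (1/(d₂−d₁)) ∫ phi₀ e^(−kd) dd = phi₀·(e^(−k·d₁) − e^(−k·d₂)) / (k·(d₂−d₁))
e^(−0.46×2.2) = 0.3635; e^(−0.46×3.9) = 0.1663
⟨phi⟩ = 0.64 × (0.3635 − 0.1663) / (0.46 × 1.7) = 0.64 × 0.2522 = 0.1614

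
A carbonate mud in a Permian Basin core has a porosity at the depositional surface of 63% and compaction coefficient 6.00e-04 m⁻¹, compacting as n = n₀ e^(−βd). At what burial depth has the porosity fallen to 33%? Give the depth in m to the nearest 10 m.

1080 m

Working in km (1 km = 1000 m; β in km⁻¹ = β in m⁻¹ × 1000):
Invert Athy's law: d = ln(n₀/n) / β
d = ln(0.63/0.33) / 0.6 = ln(1.909) / 0.6 = 0.6466 / 0.6 = 1.078 km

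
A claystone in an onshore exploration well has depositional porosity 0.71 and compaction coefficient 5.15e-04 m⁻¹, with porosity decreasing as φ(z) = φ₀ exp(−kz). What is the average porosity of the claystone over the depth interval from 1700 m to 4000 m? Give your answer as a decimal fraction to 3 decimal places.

Working in km (1 km = 1000 m; k in km⁻¹ = k in m⁻¹ × 1000):
⟨φ⟩ = (1/(z₂−z₁)) ∫ φ₀ e^(−kz) dz = φ₀·(e^(−k·z₁) − e^(−k·z₂)) / (k·(z₂−z₁))
e^(−0.515×1.7) = 0.4167; e^(−0.515×4) = 0.1275
⟨φ⟩ = 0.71 × (0.4167 − 0.1275) / (0.515 × 2.3) = 0.71 × 0.2442 = 0.1733

0.173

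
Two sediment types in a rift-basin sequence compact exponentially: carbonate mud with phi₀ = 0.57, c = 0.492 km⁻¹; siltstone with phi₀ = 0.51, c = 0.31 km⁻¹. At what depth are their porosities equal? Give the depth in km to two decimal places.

Set phi₀ₐ e^(−cₐd) = phi₀ᵦ e^(−cᵦd) ⇒ ln(phi₀ₐ/phi₀ᵦ) = (cₐ − cᵦ)·d
d = ln(0.57/0.51) / (0.492 − 0.31) = 0.1112 / 0.182 = 0.611 km

0.61 km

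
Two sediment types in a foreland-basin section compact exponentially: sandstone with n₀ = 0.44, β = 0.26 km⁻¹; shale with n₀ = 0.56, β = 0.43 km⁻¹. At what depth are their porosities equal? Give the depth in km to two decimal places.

Set n₀ₐ e^(−βₐz) = n₀ᵦ e^(−βᵦz) ⇒ ln(n₀ₐ/n₀ᵦ) = (βₐ − βᵦ)·z
z = ln(0.44/0.56) / (0.26 − 0.43) = -0.2412 / -0.17 = 1.419 km

1.42 km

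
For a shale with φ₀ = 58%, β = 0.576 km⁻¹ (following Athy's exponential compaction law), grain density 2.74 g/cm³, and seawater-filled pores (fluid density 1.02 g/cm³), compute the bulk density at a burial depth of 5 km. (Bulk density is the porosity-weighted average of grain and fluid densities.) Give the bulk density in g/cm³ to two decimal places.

2.68 g/cm³

Porosity at depth: φ = 0.58·exp(−0.576×5) = 0.58×0.0561 = 0.0326
Bulk density: ρ_b = (1−φ)ρ_g + φ·ρ_f = 0.9674×2.74 + 0.0326×1.02
       = 2.651 + 0.033 = 2.684 g/cm³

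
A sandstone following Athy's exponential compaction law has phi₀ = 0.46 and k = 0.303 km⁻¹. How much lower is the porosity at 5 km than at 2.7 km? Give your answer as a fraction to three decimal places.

phi(2.7) = 0.46·e^(−0.303×2.7) = 0.2030
phi(5) = 0.46·e^(−0.303×5) = 0.1011
Δphi = 0.2030 − 0.1011 = 0.1019

0.102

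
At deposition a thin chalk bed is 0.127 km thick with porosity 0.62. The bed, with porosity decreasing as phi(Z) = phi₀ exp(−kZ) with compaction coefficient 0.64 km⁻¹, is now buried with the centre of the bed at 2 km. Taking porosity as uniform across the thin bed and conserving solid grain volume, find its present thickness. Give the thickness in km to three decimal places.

Porosity at 2 km: phi = 0.62·exp(−0.64×2) = 0.1724
Solid-volume conservation: h(1−phi) = h₀(1−phi₀) ⇒ h = h₀·(1−phi₀)/(1−phi)
h = 0.127 × (1 − 0.62)/(1 − 0.1724) = 0.127 × 0.4591 = 0.0583 km

0.058 km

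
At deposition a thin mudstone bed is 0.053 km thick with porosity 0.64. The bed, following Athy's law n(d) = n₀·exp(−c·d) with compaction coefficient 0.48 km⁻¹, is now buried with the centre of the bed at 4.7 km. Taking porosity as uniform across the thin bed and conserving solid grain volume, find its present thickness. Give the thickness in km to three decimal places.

0.020 km

Porosity at 4.7 km: n = 0.64·exp(−0.48×4.7) = 0.0671
Solid-volume conservation: h(1−n) = h₀(1−n₀) ⇒ h = h₀·(1−n₀)/(1−n)
h = 0.053 × (1 − 0.64)/(1 − 0.0671) = 0.053 × 0.3859 = 0.0205 km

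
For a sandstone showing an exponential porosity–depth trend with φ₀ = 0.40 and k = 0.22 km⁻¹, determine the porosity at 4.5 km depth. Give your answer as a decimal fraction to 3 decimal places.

0.149

φ = φ₀·exp(−k·z) = 0.4 × exp(−0.22 × 4.5) = 0.4 × exp(−0.99)
  = 0.4 × 0.3716 = 0.1486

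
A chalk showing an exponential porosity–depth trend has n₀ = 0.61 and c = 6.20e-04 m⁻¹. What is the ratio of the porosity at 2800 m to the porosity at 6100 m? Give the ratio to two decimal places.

Working in km (1 km = 1000 m; c in km⁻¹ = c in m⁻¹ × 1000):
n(Z₁)/n(Z₂) = e^(−c·Z₁)/e^(−c·Z₂) = e^{c(Z₂−Z₁)}
= exp(0.62 × 3.3) = exp(2.046) = 7.7369

7.74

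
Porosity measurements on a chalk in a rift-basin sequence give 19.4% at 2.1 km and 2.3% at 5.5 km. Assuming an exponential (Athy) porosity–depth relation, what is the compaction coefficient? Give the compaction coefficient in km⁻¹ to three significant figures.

Athy: φ(z) = φ₀ e^(−kz) ⇒ φ₁/φ₂ = e^{k(z₂−z₁)} ⇒ k = ln(φ₁/φ₂)/(z₂−z₁)
k = ln(0.194/0.023) / (5.5 − 2.1) = ln(8.435) / 3.4 = 2.1324 / 3.4 = 0.6272 km⁻¹

0.627 km⁻¹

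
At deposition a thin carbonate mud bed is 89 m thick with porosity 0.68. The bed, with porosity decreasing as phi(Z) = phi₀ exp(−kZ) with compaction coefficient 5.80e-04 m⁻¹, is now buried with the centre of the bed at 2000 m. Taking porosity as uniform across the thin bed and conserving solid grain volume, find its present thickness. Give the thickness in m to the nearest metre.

Working in km (1 km = 1000 m; k in km⁻¹ = k in m⁻¹ × 1000):
Porosity at 2 km: phi = 0.68·exp(−0.58×2) = 0.2132
Solid-volume conservation: h(1−phi) = h₀(1−phi₀) ⇒ h = h₀·(1−phi₀)/(1−phi)
h = 0.089 × (1 − 0.68)/(1 − 0.2132) = 0.089 × 0.4067 = 0.0362 km

36 m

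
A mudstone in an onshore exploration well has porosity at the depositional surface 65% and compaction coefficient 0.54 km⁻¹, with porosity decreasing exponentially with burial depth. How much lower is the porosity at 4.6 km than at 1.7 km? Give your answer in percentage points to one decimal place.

20.5 percentage points

φ(1.7) = 0.65·e^(−0.54×1.7) = 0.2596
φ(4.6) = 0.65·e^(−0.54×4.6) = 0.0542
Δφ = 0.2596 − 0.0542 = 0.2053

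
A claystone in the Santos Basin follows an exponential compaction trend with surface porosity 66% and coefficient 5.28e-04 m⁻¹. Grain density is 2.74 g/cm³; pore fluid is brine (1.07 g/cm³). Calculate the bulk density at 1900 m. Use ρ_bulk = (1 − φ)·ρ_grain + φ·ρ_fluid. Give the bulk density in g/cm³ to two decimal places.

2.34 g/cm³

Working in km (1 km = 1000 m; c in km⁻¹ = c in m⁻¹ × 1000):
Porosity at depth: n = 0.66·exp(−0.528×1.9) = 0.66×0.3667 = 0.2420
Bulk density: ρ_b = (1−n)ρ_g + n·ρ_f = 0.7580×2.74 + 0.2420×1.07
       = 2.077 + 0.259 = 2.336 g/cm³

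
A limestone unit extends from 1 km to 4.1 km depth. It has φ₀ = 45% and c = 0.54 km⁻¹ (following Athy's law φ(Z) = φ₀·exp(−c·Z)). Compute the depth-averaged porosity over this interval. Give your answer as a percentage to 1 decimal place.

⟨φ⟩ = (1/(Z₂−Z₁)) ∫ φ₀ e^(−cZ) dZ = φ₀·(e^(−c·Z₁) − e^(−c·Z₂)) / (c·(Z₂−Z₁))
e^(−0.54×1) = 0.5827; e^(−0.54×4.1) = 0.1093
⟨φ⟩ = 0.45 × (0.5827 − 0.1093) / (0.54 × 3.1) = 0.45 × 0.2828 = 0.1273

12.7%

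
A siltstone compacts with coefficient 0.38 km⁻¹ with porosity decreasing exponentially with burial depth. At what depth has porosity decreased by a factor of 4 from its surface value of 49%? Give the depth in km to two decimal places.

n/n₀ = 1/4 ⇒ exp(−c·Z) = 1/4 ⇒ Z = ln(4) / c
Z = 1.3863 / 0.38 = 3.648 km

3.65 km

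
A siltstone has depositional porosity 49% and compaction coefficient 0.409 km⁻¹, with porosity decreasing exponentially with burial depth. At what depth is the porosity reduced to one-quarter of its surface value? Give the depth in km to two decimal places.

n/n₀ = 1/4 ⇒ exp(−k·d) = 1/4 ⇒ d = ln(4) / k
d = 1.3863 / 0.409 = 3.389 km

3.39 km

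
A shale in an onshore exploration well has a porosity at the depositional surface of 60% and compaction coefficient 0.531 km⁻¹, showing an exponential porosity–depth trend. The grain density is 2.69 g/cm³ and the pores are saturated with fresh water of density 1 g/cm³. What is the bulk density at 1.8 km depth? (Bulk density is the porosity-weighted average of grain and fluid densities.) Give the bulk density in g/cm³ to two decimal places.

2.30 g/cm³

Porosity at depth: φ = 0.6·exp(−0.531×1.8) = 0.6×0.3845 = 0.2307
Bulk density: ρ_b = (1−φ)ρ_g + φ·ρ_f = 0.7693×2.69 + 0.2307×1
       = 2.069 + 0.231 = 2.300 g/cm³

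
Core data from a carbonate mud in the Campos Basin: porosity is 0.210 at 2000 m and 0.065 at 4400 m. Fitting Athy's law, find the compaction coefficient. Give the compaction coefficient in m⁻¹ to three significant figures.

0.000489 m⁻¹

Working in km (1 km = 1000 m; c in km⁻¹ = c in m⁻¹ × 1000):
Athy: phi(Z) = phi₀ e^(−cZ) ⇒ phi₁/phi₂ = e^{c(Z₂−Z₁)} ⇒ c = ln(phi₁/phi₂)/(Z₂−Z₁)
c = ln(0.21/0.065) / (4.4 − 2) = ln(3.231) / 2.4 = 1.1727 / 2.4 = 0.4886 km⁻¹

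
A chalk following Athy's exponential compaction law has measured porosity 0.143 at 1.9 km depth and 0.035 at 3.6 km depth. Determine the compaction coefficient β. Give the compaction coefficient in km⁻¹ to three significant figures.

Athy: n(z) = n₀ e^(−βz) ⇒ n₁/n₂ = e^{β(z₂−z₁)} ⇒ β = ln(n₁/n₂)/(z₂−z₁)
β = ln(0.143/0.035) / (3.6 − 1.9) = ln(4.086) / 1.7 = 1.4075 / 1.7 = 0.8279 km⁻¹

0.828 km⁻¹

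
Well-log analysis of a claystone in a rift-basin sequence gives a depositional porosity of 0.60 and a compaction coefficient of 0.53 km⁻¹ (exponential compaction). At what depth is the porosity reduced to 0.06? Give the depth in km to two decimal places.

Invert Athy's law: z = ln(n₀/n) / c
z = ln(0.6/0.06) / 0.53 = ln(10) / 0.53 = 2.3026 / 0.53 = 4.345 km

4.34 km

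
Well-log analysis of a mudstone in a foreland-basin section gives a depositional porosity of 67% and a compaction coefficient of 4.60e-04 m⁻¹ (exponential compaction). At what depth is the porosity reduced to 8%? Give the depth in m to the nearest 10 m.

4620 m

Working in km (1 km = 1000 m; c in km⁻¹ = c in m⁻¹ × 1000):
Invert Athy's law: d = ln(n₀/n) / c
d = ln(0.67/0.08) / 0.46 = ln(8.375) / 0.46 = 2.1253 / 0.46 = 4.620 km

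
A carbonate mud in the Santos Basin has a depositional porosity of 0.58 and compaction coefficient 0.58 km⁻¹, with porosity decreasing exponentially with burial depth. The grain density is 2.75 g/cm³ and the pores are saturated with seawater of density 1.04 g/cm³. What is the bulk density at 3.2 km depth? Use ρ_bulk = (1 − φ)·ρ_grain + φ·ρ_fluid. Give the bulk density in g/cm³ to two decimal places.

2.59 g/cm³

Porosity at depth: φ = 0.58·exp(−0.58×3.2) = 0.58×0.1563 = 0.0907
Bulk density: ρ_b = (1−φ)ρ_g + φ·ρ_f = 0.9093×2.75 + 0.0907×1.04
       = 2.501 + 0.094 = 2.595 g/cm³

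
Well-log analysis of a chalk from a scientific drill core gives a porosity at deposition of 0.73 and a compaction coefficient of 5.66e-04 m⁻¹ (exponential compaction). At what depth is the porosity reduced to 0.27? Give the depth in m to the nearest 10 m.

1760 m

Working in km (1 km = 1000 m; c in km⁻¹ = c in m⁻¹ × 1000):
Invert Athy's law: z = ln(φ₀/φ) / c
z = ln(0.73/0.27) / 0.566 = ln(2.704) / 0.566 = 0.9946 / 0.566 = 1.757 km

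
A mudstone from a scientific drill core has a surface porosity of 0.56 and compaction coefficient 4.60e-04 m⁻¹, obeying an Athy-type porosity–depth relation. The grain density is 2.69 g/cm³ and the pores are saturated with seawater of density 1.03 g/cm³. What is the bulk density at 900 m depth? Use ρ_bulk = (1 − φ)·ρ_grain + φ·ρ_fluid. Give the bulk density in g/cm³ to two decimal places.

Working in km (1 km = 1000 m; k in km⁻¹ = k in m⁻¹ × 1000):
Porosity at depth: φ = 0.56·exp(−0.46×0.9) = 0.56×0.6610 = 0.3702
Bulk density: ρ_b = (1−φ)ρ_g + φ·ρ_f = 0.6298×2.69 + 0.3702×1.03
       = 1.694 + 0.381 = 2.076 g/cm³

2.08 g/cm³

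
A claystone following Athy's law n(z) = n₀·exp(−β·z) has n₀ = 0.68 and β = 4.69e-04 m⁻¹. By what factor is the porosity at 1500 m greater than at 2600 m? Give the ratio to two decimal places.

Working in km (1 km = 1000 m; β in km⁻¹ = β in m⁻¹ × 1000):
n(z₁)/n(z₂) = e^(−β·z₁)/e^(−β·z₂) = e^{β(z₂−z₁)}
= exp(0.469 × 1.1) = exp(0.5159) = 1.6751

1.68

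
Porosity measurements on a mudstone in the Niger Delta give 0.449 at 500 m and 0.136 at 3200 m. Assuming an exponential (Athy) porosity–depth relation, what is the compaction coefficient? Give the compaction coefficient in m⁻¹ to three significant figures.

Working in km (1 km = 1000 m; c in km⁻¹ = c in m⁻¹ × 1000):
Athy: n(z) = n₀ e^(−cz) ⇒ n₁/n₂ = e^{c(z₂−z₁)} ⇒ c = ln(n₁/n₂)/(z₂−z₁)
c = ln(0.449/0.136) / (3.2 − 0.5) = ln(3.301) / 2.7 = 1.1944 / 2.7 = 0.4424 km⁻¹

0.000442 m⁻¹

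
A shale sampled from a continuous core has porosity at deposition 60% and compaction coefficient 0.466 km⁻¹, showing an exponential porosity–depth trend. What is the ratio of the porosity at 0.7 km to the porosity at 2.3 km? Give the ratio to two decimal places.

φ(z₁)/φ(z₂) = e^(−k·z₁)/e^(−k·z₂) = e^{k(z₂−z₁)}
= exp(0.466 × 1.6) = exp(0.7456) = 2.1077

2.11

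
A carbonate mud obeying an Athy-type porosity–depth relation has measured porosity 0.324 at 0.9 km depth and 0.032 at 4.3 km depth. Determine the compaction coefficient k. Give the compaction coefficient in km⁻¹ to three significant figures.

0.681 km⁻¹

Athy: phi(Z) = phi₀ e^(−kZ) ⇒ phi₁/phi₂ = e^{k(Z₂−Z₁)} ⇒ k = ln(phi₁/phi₂)/(Z₂−Z₁)
k = ln(0.324/0.032) / (4.3 − 0.9) = ln(10.12) / 3.4 = 2.3150 / 3.4 = 0.6809 km⁻¹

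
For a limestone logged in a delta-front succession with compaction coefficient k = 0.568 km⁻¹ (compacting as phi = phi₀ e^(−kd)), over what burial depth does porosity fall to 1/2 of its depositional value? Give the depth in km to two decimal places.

1.22 km

phi/phi₀ = 1/2 ⇒ exp(−k·d) = 1/2 ⇒ d = ln(2) / k
d = 0.6931 / 0.568 = 1.220 km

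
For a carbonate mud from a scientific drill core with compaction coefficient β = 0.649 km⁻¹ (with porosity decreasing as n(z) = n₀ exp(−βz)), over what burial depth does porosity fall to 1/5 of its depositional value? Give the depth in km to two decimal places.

n/n₀ = 1/5 ⇒ exp(−β·z) = 1/5 ⇒ z = ln(5) / β
z = 1.6094 / 0.649 = 2.480 km

2.48 km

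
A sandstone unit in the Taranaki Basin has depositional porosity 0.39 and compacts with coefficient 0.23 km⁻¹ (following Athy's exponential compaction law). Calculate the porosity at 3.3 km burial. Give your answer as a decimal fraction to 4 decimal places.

0.1826

n = n₀·exp(−k·z) = 0.39 × exp(−0.23 × 3.3) = 0.39 × exp(−0.759)
  = 0.39 × 0.4681 = 0.1826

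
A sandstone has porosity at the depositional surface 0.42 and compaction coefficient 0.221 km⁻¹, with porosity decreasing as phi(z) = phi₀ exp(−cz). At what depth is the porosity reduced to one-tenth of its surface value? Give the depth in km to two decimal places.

phi/phi₀ = 1/10 ⇒ exp(−c·z) = 1/10 ⇒ z = ln(10) / c
z = 2.3026 / 0.221 = 10.419 km

10.42 km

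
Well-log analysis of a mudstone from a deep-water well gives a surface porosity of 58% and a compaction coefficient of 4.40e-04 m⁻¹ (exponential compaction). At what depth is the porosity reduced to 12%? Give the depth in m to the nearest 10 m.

Working in km (1 km = 1000 m; k in km⁻¹ = k in m⁻¹ × 1000):
Invert Athy's law: Z = ln(φ₀/φ) / k
Z = ln(0.58/0.12) / 0.44 = ln(4.833) / 0.44 = 1.5755 / 0.44 = 3.581 km

3580 m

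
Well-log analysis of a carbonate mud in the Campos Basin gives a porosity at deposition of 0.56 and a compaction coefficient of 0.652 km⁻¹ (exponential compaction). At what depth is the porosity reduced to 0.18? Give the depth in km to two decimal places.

1.74 km

Invert Athy's law: d = ln(φ₀/φ) / β
d = ln(0.56/0.18) / 0.652 = ln(3.111) / 0.652 = 1.1350 / 0.652 = 1.741 km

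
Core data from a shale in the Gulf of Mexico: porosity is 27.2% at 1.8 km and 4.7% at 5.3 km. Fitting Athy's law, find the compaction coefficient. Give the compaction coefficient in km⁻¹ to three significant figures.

0.502 km⁻¹

Athy: phi(z) = phi₀ e^(−kz) ⇒ phi₁/phi₂ = e^{k(z₂−z₁)} ⇒ k = ln(phi₁/phi₂)/(z₂−z₁)
k = ln(0.272/0.047) / (5.3 − 1.8) = ln(5.787) / 3.5 = 1.7557 / 3.5 = 0.5016 km⁻¹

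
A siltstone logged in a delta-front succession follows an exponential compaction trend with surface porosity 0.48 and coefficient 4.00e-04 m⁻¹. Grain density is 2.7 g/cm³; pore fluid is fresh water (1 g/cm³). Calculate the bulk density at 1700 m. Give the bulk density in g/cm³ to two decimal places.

Working in km (1 km = 1000 m; c in km⁻¹ = c in m⁻¹ × 1000):
Porosity at depth: φ = 0.48·exp(−0.4×1.7) = 0.48×0.5066 = 0.2432
Bulk density: ρ_b = (1−φ)ρ_g + φ·ρ_f = 0.7568×2.7 + 0.2432×1
       = 2.043 + 0.243 = 2.287 g/cm³

2.29 g/cm³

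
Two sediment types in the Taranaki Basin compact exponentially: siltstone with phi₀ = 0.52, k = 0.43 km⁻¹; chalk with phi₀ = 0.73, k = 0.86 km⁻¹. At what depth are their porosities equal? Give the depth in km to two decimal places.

Set phi₀ₐ e^(−kₐd) = phi₀ᵦ e^(−kᵦd) ⇒ ln(phi₀ₐ/phi₀ᵦ) = (kₐ − kᵦ)·d
d = ln(0.52/0.73) / (0.43 − 0.86) = -0.3392 / -0.43 = 0.789 km

0.79 km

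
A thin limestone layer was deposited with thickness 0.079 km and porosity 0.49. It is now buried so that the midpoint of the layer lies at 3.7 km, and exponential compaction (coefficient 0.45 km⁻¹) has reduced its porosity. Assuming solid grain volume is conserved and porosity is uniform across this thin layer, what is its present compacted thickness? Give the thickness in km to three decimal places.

Porosity at 3.7 km: phi = 0.49·exp(−0.45×3.7) = 0.0927
Solid-volume conservation: h(1−phi) = h₀(1−phi₀) ⇒ h = h₀·(1−phi₀)/(1−phi)
h = 0.079 × (1 − 0.49)/(1 − 0.0927) = 0.079 × 0.5621 = 0.0444 km

0.044 km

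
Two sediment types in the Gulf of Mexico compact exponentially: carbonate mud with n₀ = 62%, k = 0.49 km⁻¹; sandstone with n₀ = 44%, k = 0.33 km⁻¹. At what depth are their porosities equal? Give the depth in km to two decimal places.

2.14 km

Set n₀ₐ e^(−kₐz) = n₀ᵦ e^(−kᵦz) ⇒ ln(n₀ₐ/n₀ᵦ) = (kₐ − kᵦ)·z
z = ln(0.62/0.44) / (0.49 − 0.33) = 0.3429 / 0.16 = 2.143 km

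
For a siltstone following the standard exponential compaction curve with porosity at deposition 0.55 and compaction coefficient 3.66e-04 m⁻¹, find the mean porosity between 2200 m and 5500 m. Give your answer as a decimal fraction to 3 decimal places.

0.143

Working in km (1 km = 1000 m; β in km⁻¹ = β in m⁻¹ × 1000):
⟨phi⟩ = (1/(d₂−d₁)) ∫ phi₀ e^(−βd) dd = phi₀·(e^(−β·d₁) − e^(−β·d₂)) / (β·(d₂−d₁))
e^(−0.366×2.2) = 0.4470; e^(−0.366×5.5) = 0.1336
⟨phi⟩ = 0.55 × (0.4470 − 0.1336) / (0.366 × 3.3) = 0.55 × 0.2595 = 0.1427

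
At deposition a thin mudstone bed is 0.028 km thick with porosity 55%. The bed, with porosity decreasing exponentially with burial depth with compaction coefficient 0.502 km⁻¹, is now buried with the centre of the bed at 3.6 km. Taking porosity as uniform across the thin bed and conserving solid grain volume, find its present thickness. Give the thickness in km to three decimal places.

0.014 km

Porosity at 3.6 km: phi = 0.55·exp(−0.502×3.6) = 0.0903
Solid-volume conservation: h(1−phi) = h₀(1−phi₀) ⇒ h = h₀·(1−phi₀)/(1−phi)
h = 0.028 × (1 − 0.55)/(1 − 0.0903) = 0.028 × 0.4946 = 0.0139 km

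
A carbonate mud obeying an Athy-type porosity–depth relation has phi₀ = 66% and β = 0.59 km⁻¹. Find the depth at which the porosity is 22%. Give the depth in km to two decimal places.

Invert Athy's law: d = ln(phi₀/phi) / β
d = ln(0.66/0.22) / 0.59 = ln(3) / 0.59 = 1.0986 / 0.59 = 1.862 km

1.86 km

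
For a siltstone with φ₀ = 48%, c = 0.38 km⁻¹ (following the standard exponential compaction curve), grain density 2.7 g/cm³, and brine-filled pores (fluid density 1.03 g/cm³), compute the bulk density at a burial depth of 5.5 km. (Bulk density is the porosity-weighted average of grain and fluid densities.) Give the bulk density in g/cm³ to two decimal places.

Porosity at depth: φ = 0.48·exp(−0.38×5.5) = 0.48×0.1237 = 0.0594
Bulk density: ρ_b = (1−φ)ρ_g + φ·ρ_f = 0.9406×2.7 + 0.0594×1.03
       = 2.540 + 0.061 = 2.601 g/cm³

2.60 g/cm³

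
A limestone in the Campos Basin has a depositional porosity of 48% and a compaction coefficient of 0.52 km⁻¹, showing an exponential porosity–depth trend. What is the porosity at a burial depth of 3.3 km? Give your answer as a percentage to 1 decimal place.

φ = φ₀·exp(−β·d) = 0.48 × exp(−0.52 × 3.3) = 0.48 × exp(−1.716)
  = 0.48 × 0.1798 = 0.0863

8.6%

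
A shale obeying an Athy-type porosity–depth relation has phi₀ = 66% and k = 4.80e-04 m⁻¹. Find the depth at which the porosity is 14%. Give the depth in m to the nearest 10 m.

3230 m

Working in km (1 km = 1000 m; k in km⁻¹ = k in m⁻¹ × 1000):
Invert Athy's law: Z = ln(phi₀/phi) / k
Z = ln(0.66/0.14) / 0.48 = ln(4.714) / 0.48 = 1.5506 / 0.48 = 3.230 km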